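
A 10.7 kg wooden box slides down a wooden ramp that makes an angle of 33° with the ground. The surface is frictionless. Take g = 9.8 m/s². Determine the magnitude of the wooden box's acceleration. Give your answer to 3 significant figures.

5.34 m/s²

Resolving the weight along the incline: the component pulling the wooden box down the slope is mg sin 33° = 10.7 × 9.8 × 0.5446 = 57.107 N, and the normal force is N = mg cos 33° = 10.7 × 9.8 × 0.8387 = 87.946 N.
With no friction the net force along the incline is 57.107 N, so a = g sin 33° = 57.107 / 10.7 = 5.3371 m/s².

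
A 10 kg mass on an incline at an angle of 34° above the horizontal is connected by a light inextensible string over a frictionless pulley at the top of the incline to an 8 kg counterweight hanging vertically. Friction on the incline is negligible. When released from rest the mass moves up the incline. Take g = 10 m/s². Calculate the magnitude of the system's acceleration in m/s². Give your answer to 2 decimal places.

1.34 m/s²

For the mass on the incline: the weight component along the slope is m₁g sin 34° = 10 × 10 × 0.5592 = 55.920 N and the normal force is N = m₁g cos 34° = 82.904 N.
Newton's second law for the mass (up-slope positive): T − 55.920 = 10 a. For the hanging counterweight (downward positive): 8 × 10 − T = 8 a.
Adding the two equations eliminates T: 24.080 = 18 a, so a = 1.3378 m/s².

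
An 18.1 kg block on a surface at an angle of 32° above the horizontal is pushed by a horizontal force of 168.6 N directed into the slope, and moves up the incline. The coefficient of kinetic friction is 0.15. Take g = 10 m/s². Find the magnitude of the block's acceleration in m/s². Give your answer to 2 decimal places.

0.59 m/s²

The horizontal push has components F cos 32° = 168.6 × 0.8480 = 142.973 N up the incline and F sin 32° = 168.6 × 0.5299 = 89.341 N pressing into the surface.
The normal force is therefore N = mg cos 32° + F sin 32° = 153.488 + 89.341 = 242.829 N, and kinetic friction down the slope is μN = 0.15 × 242.829 = 36.424 N.
Along the incline: F cos 32° − mg sin 32° − μN = ma, so 142.973 − 95.912 − 36.424 = 18.1 a, giving a = 0.5877 m/s².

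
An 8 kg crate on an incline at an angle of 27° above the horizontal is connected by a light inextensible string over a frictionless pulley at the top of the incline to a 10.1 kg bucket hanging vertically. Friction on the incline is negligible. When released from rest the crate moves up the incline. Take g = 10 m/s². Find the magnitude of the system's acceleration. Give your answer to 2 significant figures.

For the crate on the incline: the weight component along the slope is m₁g sin 27° = 8 × 10 × 0.4540 = 36.320 N and the normal force is N = m₁g cos 27° = 71.281 N.
Newton's second law for the crate (up-slope positive): T − 36.320 = 8 a. For the hanging bucket (downward positive): 10.1 × 10 − T = 10.1 a.
Adding the two equations eliminates T: 64.680 = 18.1 a, so a = 3.5735 m/s².

3.6 m/s²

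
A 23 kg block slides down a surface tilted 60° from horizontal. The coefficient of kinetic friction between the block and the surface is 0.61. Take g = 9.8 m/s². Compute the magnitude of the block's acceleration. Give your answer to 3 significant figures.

5.50 m/s²

Resolving the weight along the incline: the component pulling the block down the slope is mg sin 60° = 23 × 9.8 × 0.8660 = 195.196 N, and the normal force is N = mg cos 60° = 23 × 9.8 × 0.5000 = 112.700 N.
Kinetic friction acts up the slope with magnitude f = μN = 0.61 × 112.700 = 68.747 N.
Net force along the incline is 195.196 − 68.747 = 126.449 N, so a = 126.449 / 23 = 5.4978 m/s².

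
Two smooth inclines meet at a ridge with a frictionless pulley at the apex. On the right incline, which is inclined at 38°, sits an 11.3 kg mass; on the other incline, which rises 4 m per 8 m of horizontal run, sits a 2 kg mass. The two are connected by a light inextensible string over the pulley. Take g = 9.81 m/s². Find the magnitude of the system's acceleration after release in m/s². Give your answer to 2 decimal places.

4.47 m/s²

Resolve each weight along its own incline: the 11.3 kg mass has component 11.3 × 9.81 × sin 38° = 68.248 N down its slope, and the 2 kg mass has 2 × 9.81 × sin 26.57° = 8.774 N down its slope.
The 11.3 kg side's 68.248 N exceeds the other side's 8.774 N, so that mass slides down and the 2 kg mass slides up. Taking that direction as positive, Newton's second law for the whole system gives 68.248 − 8.774 = (11.3 + 2) a, so a = 59.474 / 13.3 = 4.4717 m/s².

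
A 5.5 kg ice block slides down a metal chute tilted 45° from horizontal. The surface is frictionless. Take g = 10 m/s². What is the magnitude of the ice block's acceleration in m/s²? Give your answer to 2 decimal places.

Resolving the weight along the incline: the component pulling the ice block down the slope is mg sin 45° = 5.5 × 10 × 0.7071 = 38.890 N, and the normal force is N = mg cos 45° = 5.5 × 10 × 0.7071 = 38.890 N.
With no friction the net force along the incline is 38.890 N, so a = g sin 45° = 38.890 / 5.5 = 7.0709 m/s².

7.07 m/s²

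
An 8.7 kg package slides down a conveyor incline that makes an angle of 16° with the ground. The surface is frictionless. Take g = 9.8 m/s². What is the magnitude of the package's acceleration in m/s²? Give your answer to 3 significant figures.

2.70 m/s²

Resolving the weight along the incline: the component pulling the package down the slope is mg sin 16° = 8.7 × 9.8 × 0.2756 = 23.498 N, and the normal force is N = mg cos 16° = 8.7 × 9.8 × 0.9613 = 81.960 N.
With no friction the net force along the incline is 23.498 N, so a = g sin 16° = 23.498 / 8.7 = 2.7009 m/s².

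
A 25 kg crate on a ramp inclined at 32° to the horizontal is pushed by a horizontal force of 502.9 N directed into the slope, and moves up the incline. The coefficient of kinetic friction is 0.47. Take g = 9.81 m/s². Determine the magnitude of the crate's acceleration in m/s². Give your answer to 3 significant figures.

2.94 m/s²

The horizontal push has components F cos 32° = 502.9 × 0.8480 = 426.459 N up the incline and F sin 32° = 502.9 × 0.5299 = 266.487 N pressing into the surface.
The normal force is therefore N = mg cos 32° + F sin 32° = 207.972 + 266.487 = 474.459 N, and kinetic friction down the slope is μN = 0.47 × 474.459 = 222.996 N.
Along the incline: F cos 32° − mg sin 32° − μN = ma, so 426.459 − 129.958 − 222.996 = 25 a, giving a = 2.9402 m/s².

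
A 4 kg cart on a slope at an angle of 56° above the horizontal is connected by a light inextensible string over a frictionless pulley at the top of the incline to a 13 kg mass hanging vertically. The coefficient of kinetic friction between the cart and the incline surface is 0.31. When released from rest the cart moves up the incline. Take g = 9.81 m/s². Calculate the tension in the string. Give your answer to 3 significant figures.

60.1 N

For the cart on the incline: the weight component along the slope is m₁g sin 56° = 4 × 9.81 × 0.8290 = 32.530 N and the normal force is N = m₁g cos 56° = 21.943 N.
Kinetic friction opposes the cart's motion up the incline: f = μN = 0.31 × 21.943 = 6.802 N acting down the slope.
Newton's second law for the cart (up-slope positive): T − 32.530 − 6.802 = 4 a. For the hanging mass (downward positive): 13 × 9.81 − T = 13 a.
Adding the two equations eliminates T: 88.198 = 17 a, so a = 5.1881 m/s².
Then from the hanging mass's equation, T = 13 × (9.81 − 5.1881) = 60.085 N.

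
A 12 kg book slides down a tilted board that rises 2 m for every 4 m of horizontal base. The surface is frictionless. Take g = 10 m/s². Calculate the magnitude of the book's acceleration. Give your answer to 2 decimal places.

Resolving the weight along the incline: the component pulling the book down the slope is mg sin 26.57° = 12 × 10 × 0.4472 = 53.664 N, and the normal force is N = mg cos 26.57° = 12 × 10 × 0.8944 = 107.328 N.
With no friction the net force along the incline is 53.664 N, so a = g sin 26.57° = 53.664 / 12 = 4.4720 m/s².

4.47 m/s²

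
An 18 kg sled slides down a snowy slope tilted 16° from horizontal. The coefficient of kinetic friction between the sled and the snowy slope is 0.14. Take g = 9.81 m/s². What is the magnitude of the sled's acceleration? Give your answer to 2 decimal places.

1.38 m/s²

Resolving the weight along the incline: the component pulling the sled down the slope is mg sin 16° = 18 × 9.81 × 0.2756 = 48.665 N, and the normal force is N = mg cos 16° = 18 × 9.81 × 0.9613 = 169.746 N.
Kinetic friction acts up the slope with magnitude f = μN = 0.14 × 169.746 = 23.764 N.
Net force along the incline is 48.665 − 23.764 = 24.901 N, so a = 24.901 / 18 = 1.3834 m/s².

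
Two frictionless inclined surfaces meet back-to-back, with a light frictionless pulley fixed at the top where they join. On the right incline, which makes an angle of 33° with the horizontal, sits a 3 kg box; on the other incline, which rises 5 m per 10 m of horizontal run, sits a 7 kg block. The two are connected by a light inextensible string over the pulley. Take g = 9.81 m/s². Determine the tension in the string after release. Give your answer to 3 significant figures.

20.4 N

Resolve each weight along its own incline: the 3 kg mass has component 3 × 9.81 × sin 33° = 16.029 N down its slope, and the 7 kg mass has 7 × 9.81 × sin 26.57° = 30.710 N down its slope.
The 7 kg side's 30.710 N exceeds the other side's 16.029 N, so that mass slides down and the 3 kg mass slides up. Taking that direction as positive, Newton's second law for the whole system gives 30.710 − 16.029 = (3 + 7) a, so a = 14.681 / 10 = 1.4681 m/s².
For the 3 kg mass (up-slope positive): T − 16.029 = 3 × 1.4681, so T = 20.433 N.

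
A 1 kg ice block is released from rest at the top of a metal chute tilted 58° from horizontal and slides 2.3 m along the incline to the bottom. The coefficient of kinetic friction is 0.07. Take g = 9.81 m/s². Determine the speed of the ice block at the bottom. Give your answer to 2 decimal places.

6.05 m/s

The weight component along the incline is mg sin 58° = 8.319 N and the normal force is N = mg cos 58° = 5.199 N.
Friction up the slope is f = μN = 0.07 × 5.199 = 0.364 N, so the net downslope force is 8.319 − 0.364 = 7.955 N and a = 7.955 / 1 = 7.9550 m/s².
Starting from rest over a distance of 2.3 m, v² = 2aL = 2 × 7.9550 × 2.3 = 36.5930, so v = 6.0492 m/s.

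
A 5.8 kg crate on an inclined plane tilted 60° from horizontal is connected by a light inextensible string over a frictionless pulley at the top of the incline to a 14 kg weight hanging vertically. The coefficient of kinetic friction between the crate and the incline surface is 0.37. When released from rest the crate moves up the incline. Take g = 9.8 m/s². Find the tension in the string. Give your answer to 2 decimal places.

82.43 N

For the crate on the incline: the weight component along the slope is m₁g sin 60° = 5.8 × 9.8 × 0.8660 = 49.223 N and the normal force is N = m₁g cos 60° = 28.420 N.
Kinetic friction opposes the crate's motion up the incline: f = μN = 0.37 × 28.420 = 10.515 N acting down the slope.
Newton's second law for the crate (up-slope positive): T − 49.223 − 10.515 = 5.8 a. For the hanging weight (downward positive): 14 × 9.8 − T = 14 a.
Adding the two equations eliminates T: 77.462 = 19.8 a, so a = 3.9122 m/s².
Then from the hanging weight's equation, T = 14 × (9.8 − 3.9122) = 82.429 N.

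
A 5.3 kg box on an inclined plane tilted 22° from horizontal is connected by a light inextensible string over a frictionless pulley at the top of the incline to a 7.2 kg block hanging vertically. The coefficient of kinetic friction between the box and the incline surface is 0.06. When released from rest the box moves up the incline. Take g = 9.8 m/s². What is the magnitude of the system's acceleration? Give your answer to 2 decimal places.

For the box on the incline: the weight component along the slope is m₁g sin 22° = 5.3 × 9.8 × 0.3746 = 19.457 N and the normal force is N = m₁g cos 22° = 48.158 N.
Kinetic friction opposes the box's motion up the incline: f = μN = 0.06 × 48.158 = 2.889 N acting down the slope.
Newton's second law for the box (up-slope positive): T − 19.457 − 2.889 = 5.3 a. For the hanging block (downward positive): 7.2 × 9.8 − T = 7.2 a.
Adding the two equations eliminates T: 48.214 = 12.5 a, so a = 3.8571 m/s².

3.86 m/s²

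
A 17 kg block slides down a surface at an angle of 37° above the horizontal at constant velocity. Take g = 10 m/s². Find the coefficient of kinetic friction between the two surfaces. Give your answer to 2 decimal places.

At constant velocity the net force along the incline is zero: mg sin 37° = μ mg cos 37°.
So μ = tan 37° = 0.6018 / 0.7986 = 0.7536.

0.75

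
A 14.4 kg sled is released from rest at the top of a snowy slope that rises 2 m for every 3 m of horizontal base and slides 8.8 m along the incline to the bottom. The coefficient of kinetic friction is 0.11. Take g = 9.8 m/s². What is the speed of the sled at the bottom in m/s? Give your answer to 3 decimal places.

8.938 m/s

The weight component along the incline is mg sin 33.69° = 78.279 N and the normal force is N = mg cos 33.69° = 117.419 N.
Friction up the slope is f = μN = 0.11 × 117.419 = 12.916 N, so the net downslope force is 78.279 − 12.916 = 65.363 N and a = 65.363 / 14.4 = 4.5391 m/s².
Starting from rest over a distance of 8.8 m, v² = 2aL = 2 × 4.5391 × 8.8 = 79.8882, so v = 8.9380 m/s.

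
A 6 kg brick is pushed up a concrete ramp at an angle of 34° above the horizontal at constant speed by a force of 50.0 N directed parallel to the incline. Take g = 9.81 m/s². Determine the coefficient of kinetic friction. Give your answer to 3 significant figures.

At constant speed ΣF = 0 along the incline. The applied 50.0 N acts up the slope; the weight component mg sin 34° = 32.914 N and kinetic friction μN both act down the slope.
So 50.0 = 32.914 + μ × 48.797, giving μ = (50.0 − 32.914) / 48.797 = 0.3501.

0.350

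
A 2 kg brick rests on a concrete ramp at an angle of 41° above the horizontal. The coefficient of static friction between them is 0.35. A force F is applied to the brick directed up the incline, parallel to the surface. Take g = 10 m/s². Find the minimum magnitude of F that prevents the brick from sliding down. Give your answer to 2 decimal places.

7.84 N

The normal force is N = mg cos 41° = 15.094 N. With F at its minimum the brick is on the verge of sliding down, so static friction is at its maximum μ_s N = 0.35 × 15.094 = 5.283 N and acts up the slope.
Equilibrium along the incline: F + μ_s N = mg sin 41°, so F = 13.121 − 5.283 = 7.838 N.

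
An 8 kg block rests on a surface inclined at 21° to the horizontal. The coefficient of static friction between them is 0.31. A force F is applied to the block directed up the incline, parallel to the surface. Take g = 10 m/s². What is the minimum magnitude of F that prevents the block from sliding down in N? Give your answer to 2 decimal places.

5.52 N

The normal force is N = mg cos 21° = 74.686 N. With F at its minimum the block is on the verge of sliding down, so static friction is at its maximum μ_s N = 0.31 × 74.686 = 23.153 N and acts up the slope.
Equilibrium along the incline: F + μ_s N = mg sin 21°, so F = 28.669 − 23.153 = 5.516 N.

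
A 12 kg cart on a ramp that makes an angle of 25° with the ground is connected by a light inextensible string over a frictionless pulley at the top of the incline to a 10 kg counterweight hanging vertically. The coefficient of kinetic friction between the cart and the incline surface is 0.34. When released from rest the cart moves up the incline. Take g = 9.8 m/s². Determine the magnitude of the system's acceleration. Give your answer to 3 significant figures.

0.548 m/s²

For the cart on the incline: the weight component along the slope is m₁g sin 25° = 12 × 9.8 × 0.4226 = 49.698 N and the normal force is N = m₁g cos 25° = 106.582 N.
Kinetic friction opposes the cart's motion up the incline: f = μN = 0.34 × 106.582 = 36.238 N acting down the slope.
Newton's second law for the cart (up-slope positive): T − 49.698 − 36.238 = 12 a. For the hanging counterweight (downward positive): 10 × 9.8 − T = 10 a.
Adding the two equations eliminates T: 12.064 = 22 a, so a = 0.5484 m/s².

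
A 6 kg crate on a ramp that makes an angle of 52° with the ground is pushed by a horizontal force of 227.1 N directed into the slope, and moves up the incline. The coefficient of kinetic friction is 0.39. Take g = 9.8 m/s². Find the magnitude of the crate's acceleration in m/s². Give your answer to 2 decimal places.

1.60 m/s²

The horizontal push has components F cos 52° = 227.1 × 0.6157 = 139.825 N up the incline and F sin 52° = 227.1 × 0.7880 = 178.955 N pressing into the surface.
The normal force is therefore N = mg cos 52° + F sin 52° = 36.203 + 178.955 = 215.158 N, and kinetic friction down the slope is μN = 0.39 × 215.158 = 83.912 N.
Along the incline: F cos 52° − mg sin 52° − μN = ma, so 139.825 − 46.334 − 83.912 = 6 a, giving a = 1.5965 m/s².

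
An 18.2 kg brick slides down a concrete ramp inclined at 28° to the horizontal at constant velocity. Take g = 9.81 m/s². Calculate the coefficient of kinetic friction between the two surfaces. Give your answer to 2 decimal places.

0.53

At constant velocity the net force along the incline is zero: mg sin 28° = μ mg cos 28°.
So μ = tan 28° = 0.4695 / 0.8829 = 0.5318.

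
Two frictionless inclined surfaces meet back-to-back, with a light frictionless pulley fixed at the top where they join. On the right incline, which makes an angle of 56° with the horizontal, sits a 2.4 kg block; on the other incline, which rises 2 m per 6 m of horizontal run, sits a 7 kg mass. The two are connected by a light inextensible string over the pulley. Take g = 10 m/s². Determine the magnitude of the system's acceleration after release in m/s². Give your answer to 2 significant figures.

0.24 m/s²

Resolve each weight along its own incline: the 2.4 kg mass has component 2.4 × 10 × sin 56° = 19.897 N down its slope, and the 7 kg mass has 7 × 10 × sin 18.43° = 22.136 N down its slope.
The 7 kg side's 22.136 N exceeds the other side's 19.897 N, so that mass slides down and the 2.4 kg mass slides up. Taking that direction as positive, Newton's second law for the whole system gives 22.136 − 19.897 = (2.4 + 7) a, so a = 2.239 / 9.4 = 0.2382 m/s².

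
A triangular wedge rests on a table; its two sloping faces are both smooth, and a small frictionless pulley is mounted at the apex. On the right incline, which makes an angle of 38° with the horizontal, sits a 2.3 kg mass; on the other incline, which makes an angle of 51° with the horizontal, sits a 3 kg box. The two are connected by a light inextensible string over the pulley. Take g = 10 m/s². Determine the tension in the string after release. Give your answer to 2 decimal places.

18.13 N

Resolve each weight along its own incline: the 2.3 kg mass has component 2.3 × 10 × sin 38° = 14.160 N down its slope, and the 3 kg mass has 3 × 10 × sin 51° = 23.314 N down its slope.
The 3 kg side's 23.314 N exceeds the other side's 14.160 N, so that mass slides down and the 2.3 kg mass slides up. Taking that direction as positive, Newton's second law for the whole system gives 23.314 − 14.160 = (2.3 + 3) a, so a = 9.154 / 5.3 = 1.7272 m/s².
For the 2.3 kg mass (up-slope positive): T − 14.160 = 2.3 × 1.7272, so T = 18.133 N.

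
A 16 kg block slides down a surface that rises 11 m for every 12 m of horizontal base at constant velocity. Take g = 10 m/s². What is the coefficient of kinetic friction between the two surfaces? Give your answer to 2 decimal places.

0.92

At constant velocity the net force along the incline is zero: mg sin 42.51° = μ mg cos 42.51°.
So μ = tan 42.51° = 0.6757 / 0.7372 = 0.9166.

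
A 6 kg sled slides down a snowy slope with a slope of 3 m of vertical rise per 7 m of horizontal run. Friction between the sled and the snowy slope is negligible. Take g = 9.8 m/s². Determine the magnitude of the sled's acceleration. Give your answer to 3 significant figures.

Resolving the weight along the incline: the component pulling the sled down the slope is mg sin 23.20° = 6 × 9.8 × 0.3939 = 23.161 N, and the normal force is N = mg cos 23.20° = 6 × 9.8 × 0.9191 = 54.043 N.
With no friction the net force along the incline is 23.161 N, so a = g sin 23.20° = 23.161 / 6 = 3.8602 m/s².

3.86 m/s²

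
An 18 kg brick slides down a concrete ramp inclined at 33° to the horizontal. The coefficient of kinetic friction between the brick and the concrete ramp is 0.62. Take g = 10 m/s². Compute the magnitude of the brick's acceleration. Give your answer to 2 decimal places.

Resolving the weight along the incline: the component pulling the brick down the slope is mg sin 33° = 18 × 10 × 0.5446 = 98.028 N, and the normal force is N = mg cos 33° = 18 × 10 × 0.8387 = 150.966 N.
Kinetic friction acts up the slope with magnitude f = μN = 0.62 × 150.966 = 93.599 N.
Net force along the incline is 98.028 − 93.599 = 4.429 N, so a = 4.429 / 18 = 0.2461 m/s².

0.25 m/s²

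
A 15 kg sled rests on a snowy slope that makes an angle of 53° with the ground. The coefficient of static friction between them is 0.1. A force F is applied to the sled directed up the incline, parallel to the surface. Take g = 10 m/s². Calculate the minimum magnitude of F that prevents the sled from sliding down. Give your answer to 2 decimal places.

110.77 N

The normal force is N = mg cos 53° = 90.272 N. With F at its minimum the sled is on the verge of sliding down, so static friction is at its maximum μ_s N = 0.1 × 90.272 = 9.027 N and acts up the slope.
Equilibrium along the incline: F + μ_s N = mg sin 53°, so F = 119.795 − 9.027 = 110.768 N.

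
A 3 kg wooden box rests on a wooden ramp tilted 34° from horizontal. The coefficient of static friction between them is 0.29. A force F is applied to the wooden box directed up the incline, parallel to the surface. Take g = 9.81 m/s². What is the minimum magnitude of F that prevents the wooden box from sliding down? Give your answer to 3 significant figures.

The normal force is N = mg cos 34° = 24.399 N. With F at its minimum the wooden box is on the verge of sliding down, so static friction is at its maximum μ_s N = 0.29 × 24.399 = 7.076 N and acts up the slope.
Equilibrium along the incline: F + μ_s N = mg sin 34°, so F = 16.457 − 7.076 = 9.381 N.

9.38 N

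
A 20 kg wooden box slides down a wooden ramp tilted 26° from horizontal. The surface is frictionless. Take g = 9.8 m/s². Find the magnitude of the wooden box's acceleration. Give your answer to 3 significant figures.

Resolving the weight along the incline: the component pulling the wooden box down the slope is mg sin 26° = 20 × 9.8 × 0.4384 = 85.926 N, and the normal force is N = mg cos 26° = 20 × 9.8 × 0.8988 = 176.165 N.
With no friction the net force along the incline is 85.926 N, so a = g sin 26° = 85.926 / 20 = 4.2963 m/s².

4.30 m/s²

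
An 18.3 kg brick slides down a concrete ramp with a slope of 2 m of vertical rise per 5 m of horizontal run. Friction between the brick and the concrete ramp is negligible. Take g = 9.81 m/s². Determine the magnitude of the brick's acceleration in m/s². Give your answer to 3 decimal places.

Resolving the weight along the incline: the component pulling the brick down the slope is mg sin 21.80° = 18.3 × 9.81 × 0.3714 = 66.675 N, and the normal force is N = mg cos 21.80° = 18.3 × 9.81 × 0.9285 = 166.687 N.
With no friction the net force along the incline is 66.675 N, so a = g sin 21.80° = 66.675 / 18.3 = 3.6434 m/s².

3.643 m/s²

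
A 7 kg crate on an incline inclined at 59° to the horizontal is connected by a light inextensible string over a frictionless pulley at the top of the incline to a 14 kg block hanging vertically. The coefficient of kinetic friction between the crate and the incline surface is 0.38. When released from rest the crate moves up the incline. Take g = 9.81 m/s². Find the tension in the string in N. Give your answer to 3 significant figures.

For the crate on the incline: the weight component along the slope is m₁g sin 59° = 7 × 9.81 × 0.8572 = 58.864 N and the normal force is N = m₁g cos 59° = 35.368 N.
Kinetic friction opposes the crate's motion up the incline: f = μN = 0.38 × 35.368 = 13.440 N acting down the slope.
Newton's second law for the crate (up-slope positive): T − 58.864 − 13.440 = 7 a. For the hanging block (downward positive): 14 × 9.81 − T = 14 a.
Adding the two equations eliminates T: 65.036 = 21 a, so a = 3.0970 m/s².
Then from the hanging block's equation, T = 14 × (9.81 − 3.0970) = 93.982 N.

94.0 N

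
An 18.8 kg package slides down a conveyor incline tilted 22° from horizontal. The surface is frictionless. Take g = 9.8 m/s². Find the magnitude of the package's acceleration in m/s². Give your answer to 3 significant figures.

3.67 m/s²

Resolving the weight along the incline: the component pulling the package down the slope is mg sin 22° = 18.8 × 9.8 × 0.3746 = 69.016 N, and the normal force is N = mg cos 22° = 18.8 × 9.8 × 0.9272 = 170.827 N.
With no friction the net force along the incline is 69.016 N, so a = g sin 22° = 69.016 / 18.8 = 3.6711 m/s².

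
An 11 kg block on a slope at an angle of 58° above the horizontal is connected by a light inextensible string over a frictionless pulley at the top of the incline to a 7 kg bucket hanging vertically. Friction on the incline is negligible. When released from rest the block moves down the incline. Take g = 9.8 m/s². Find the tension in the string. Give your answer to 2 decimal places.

For the block on the incline: the weight component along the slope is m₁g sin 58° = 11 × 9.8 × 0.8480 = 91.414 N and the normal force is N = m₁g cos 58° = 57.125 N.
Newton's second law for the block (down-slope positive): 91.414 − T = 11 a. For the hanging bucket (upward positive): T − 7 × 9.8 = 7 a.
Adding the two equations eliminates T: 22.814 = 18 a, so a = 1.2674 m/s².
Then from the hanging bucket's equation, T = 7 × (9.8 + 1.2674) = 77.472 N.

77.47 N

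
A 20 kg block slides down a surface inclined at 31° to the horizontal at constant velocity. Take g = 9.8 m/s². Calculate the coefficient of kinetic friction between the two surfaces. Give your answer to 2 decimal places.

At constant velocity the net force along the incline is zero: mg sin 31° = μ mg cos 31°.
So μ = tan 31° = 0.5150 / 0.8572 = 0.6008.

0.60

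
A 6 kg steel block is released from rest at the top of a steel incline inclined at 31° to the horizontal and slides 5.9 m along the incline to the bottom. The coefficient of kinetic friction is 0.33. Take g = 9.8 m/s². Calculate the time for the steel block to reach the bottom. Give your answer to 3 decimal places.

2.277 s

The weight component along the incline is mg sin 31° = 30.284 N and the normal force is N = mg cos 31° = 50.401 N.
Friction up the slope is f = μN = 0.33 × 50.401 = 16.632 N, so the net downslope force is 30.284 − 16.632 = 13.652 N and a = 13.652 / 6 = 2.2753 m/s².
Starting from rest, L = ½at², so t = √(2L/a) = √(2 × 5.9 / 2.2753) = 2.2773 s.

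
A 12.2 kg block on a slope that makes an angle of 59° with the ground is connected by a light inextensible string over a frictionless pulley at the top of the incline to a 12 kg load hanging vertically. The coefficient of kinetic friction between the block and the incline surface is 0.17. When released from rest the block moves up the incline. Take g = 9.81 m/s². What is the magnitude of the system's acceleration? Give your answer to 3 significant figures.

0.192 m/s²

For the block on the incline: the weight component along the slope is m₁g sin 59° = 12.2 × 9.81 × 0.8572 = 102.591 N and the normal force is N = m₁g cos 59° = 61.641 N.
Kinetic friction opposes the block's motion up the incline: f = μN = 0.17 × 61.641 = 10.479 N acting down the slope.
Newton's second law for the block (up-slope positive): T − 102.591 − 10.479 = 12.2 a. For the hanging load (downward positive): 12 × 9.81 − T = 12 a.
Adding the two equations eliminates T: 4.650 = 24.2 a, so a = 0.1921 m/s².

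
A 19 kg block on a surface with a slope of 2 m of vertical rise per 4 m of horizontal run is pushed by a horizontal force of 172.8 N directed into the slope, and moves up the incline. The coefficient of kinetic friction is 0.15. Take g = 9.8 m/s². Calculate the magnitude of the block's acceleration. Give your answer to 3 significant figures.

The horizontal push has components F cos 26.57° = 172.8 × 0.8944 = 154.552 N up the incline and F sin 26.57° = 172.8 × 0.4472 = 77.276 N pressing into the surface.
The normal force is therefore N = mg cos 26.57° + F sin 26.57° = 166.537 + 77.276 = 243.813 N, and kinetic friction down the slope is μN = 0.15 × 243.813 = 36.572 N.
Along the incline: F cos 26.57° − mg sin 26.57° − μN = ma, so 154.552 − 83.269 − 36.572 = 19 a, giving a = 1.8269 m/s².

1.83 m/s²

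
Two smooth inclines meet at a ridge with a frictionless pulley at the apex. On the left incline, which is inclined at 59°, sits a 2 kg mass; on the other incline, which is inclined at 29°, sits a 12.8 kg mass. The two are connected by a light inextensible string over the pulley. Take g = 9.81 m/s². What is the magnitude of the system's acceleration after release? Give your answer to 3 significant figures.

2.98 m/s²

Resolve each weight along its own incline: the 2 kg mass has component 2 × 9.81 × sin 59° = 16.818 N down its slope, and the 12.8 kg mass has 12.8 × 9.81 × sin 29° = 60.877 N down its slope.
The 12.8 kg side's 60.877 N exceeds the other side's 16.818 N, so that mass slides down and the 2 kg mass slides up. Taking that direction as positive, Newton's second law for the whole system gives 60.877 − 16.818 = (2 + 12.8) a, so a = 44.059 / 14.8 = 2.9770 m/s².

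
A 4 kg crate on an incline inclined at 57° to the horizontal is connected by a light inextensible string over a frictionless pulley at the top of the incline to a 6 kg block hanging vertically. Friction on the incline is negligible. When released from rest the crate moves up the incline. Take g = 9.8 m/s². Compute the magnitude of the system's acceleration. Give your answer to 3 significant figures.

2.59 m/s²

For the crate on the incline: the weight component along the slope is m₁g sin 57° = 4 × 9.8 × 0.8387 = 32.877 N and the normal force is N = m₁g cos 57° = 21.350 N.
Newton's second law for the crate (up-slope positive): T − 32.877 = 4 a. For the hanging block (downward positive): 6 × 9.8 − T = 6 a.
Adding the two equations eliminates T: 25.923 = 10 a, so a = 2.5923 m/s².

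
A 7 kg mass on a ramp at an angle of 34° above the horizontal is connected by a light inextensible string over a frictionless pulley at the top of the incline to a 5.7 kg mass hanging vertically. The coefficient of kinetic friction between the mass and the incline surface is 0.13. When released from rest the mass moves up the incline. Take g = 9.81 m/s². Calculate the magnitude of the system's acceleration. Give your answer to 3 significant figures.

For the mass on the incline: the weight component along the slope is m₁g sin 34° = 7 × 9.81 × 0.5592 = 38.400 N and the normal force is N = m₁g cos 34° = 56.930 N.
Kinetic friction opposes the mass's motion up the incline: f = μN = 0.13 × 56.930 = 7.401 N acting down the slope.
Newton's second law for the mass (up-slope positive): T − 38.400 − 7.401 = 7 a. For the hanging mass (downward positive): 5.7 × 9.81 − T = 5.7 a.
Adding the two equations eliminates T: 10.116 = 12.7 a, so a = 0.7965 m/s².

0.797 m/s²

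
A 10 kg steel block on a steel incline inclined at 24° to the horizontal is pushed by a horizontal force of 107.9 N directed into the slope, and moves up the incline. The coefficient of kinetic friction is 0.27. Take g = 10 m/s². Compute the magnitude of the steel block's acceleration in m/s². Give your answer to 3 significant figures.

2.14 m/s²

The horizontal push has components F cos 24° = 107.9 × 0.9135 = 98.567 N up the incline and F sin 24° = 107.9 × 0.4067 = 43.883 N pressing into the surface.
The normal force is therefore N = mg cos 24° + F sin 24° = 91.350 + 43.883 = 135.233 N, and kinetic friction down the slope is μN = 0.27 × 135.233 = 36.513 N.
Along the incline: F cos 24° − mg sin 24° − μN = ma, so 98.567 − 40.670 − 36.513 = 10 a, giving a = 2.1384 m/s².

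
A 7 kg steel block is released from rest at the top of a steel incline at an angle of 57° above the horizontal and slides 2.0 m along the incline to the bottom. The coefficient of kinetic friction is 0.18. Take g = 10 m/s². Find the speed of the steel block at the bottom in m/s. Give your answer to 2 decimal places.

The weight component along the incline is mg sin 57° = 58.707 N and the normal force is N = mg cos 57° = 38.125 N.
Friction up the slope is f = μN = 0.18 × 38.125 = 6.862 N, so the net downslope force is 58.707 − 6.862 = 51.845 N and a = 51.845 / 7 = 7.4064 m/s².
Starting from rest over a distance of 2.0 m, v² = 2aL = 2 × 7.4064 × 2.0 = 29.6256, so v = 5.4429 m/s.

5.44 m/s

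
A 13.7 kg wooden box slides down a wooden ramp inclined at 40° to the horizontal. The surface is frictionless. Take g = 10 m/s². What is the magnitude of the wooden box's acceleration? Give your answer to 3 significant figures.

6.43 m/s²

Resolving the weight along the incline: the component pulling the wooden box down the slope is mg sin 40° = 13.7 × 10 × 0.6428 = 88.064 N, and the normal force is N = mg cos 40° = 13.7 × 10 × 0.7660 = 104.942 N.
With no friction the net force along the incline is 88.064 N, so a = g sin 40° = 88.064 / 13.7 = 6.4280 m/s².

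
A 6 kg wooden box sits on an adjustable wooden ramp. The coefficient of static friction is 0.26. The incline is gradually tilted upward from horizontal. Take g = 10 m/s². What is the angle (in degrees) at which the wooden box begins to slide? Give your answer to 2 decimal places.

At the threshold of sliding, static friction is at its maximum μ_s N and exactly balances the weight component along the incline: mg sin θ = μ_s mg cos θ.
Hence tan θ = μ_s = 0.26, so θ = arctan(0.26) = 14.5742°.

14.57°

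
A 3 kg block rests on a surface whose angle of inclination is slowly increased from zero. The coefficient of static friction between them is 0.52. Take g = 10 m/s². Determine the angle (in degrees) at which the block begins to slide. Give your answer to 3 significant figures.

At the threshold of sliding, static friction is at its maximum μ_s N and exactly balances the weight component along the incline: mg sin θ = μ_s mg cos θ.
Hence tan θ = μ_s = 0.52, so θ = arctan(0.52) = 27.4744°.

27.5°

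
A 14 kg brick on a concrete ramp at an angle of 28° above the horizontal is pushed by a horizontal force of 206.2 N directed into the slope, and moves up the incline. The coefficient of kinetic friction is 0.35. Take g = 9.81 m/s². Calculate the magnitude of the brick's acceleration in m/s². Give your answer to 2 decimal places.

2.95 m/s²

The horizontal push has components F cos 28° = 206.2 × 0.8829 = 182.054 N up the incline and F sin 28° = 206.2 × 0.4695 = 96.811 N pressing into the surface.
The normal force is therefore N = mg cos 28° + F sin 28° = 121.257 + 96.811 = 218.068 N, and kinetic friction down the slope is μN = 0.35 × 218.068 = 76.324 N.
Along the incline: F cos 28° − mg sin 28° − μN = ma, so 182.054 − 64.481 − 76.324 = 14 a, giving a = 2.9464 m/s².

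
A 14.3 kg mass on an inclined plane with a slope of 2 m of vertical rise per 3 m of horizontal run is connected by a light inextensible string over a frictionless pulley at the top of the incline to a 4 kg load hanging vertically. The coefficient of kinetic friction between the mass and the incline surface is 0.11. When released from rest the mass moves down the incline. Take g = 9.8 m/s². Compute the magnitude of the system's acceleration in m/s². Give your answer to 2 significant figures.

1.4 m/s²

For the mass on the incline: the weight component along the slope is m₁g sin 33.69° = 14.3 × 9.8 × 0.5547 = 77.736 N and the normal force is N = m₁g cos 33.69° = 116.604 N.
Kinetic friction opposes the mass's motion down the incline: f = μN = 0.11 × 116.604 = 12.826 N acting up the slope.
Newton's second law for the mass (down-slope positive): 77.736 − 12.826 − T = 14.3 a. For the hanging load (upward positive): T − 4 × 9.8 = 4 a.
Adding the two equations eliminates T: 25.710 = 18.3 a, so a = 1.4049 m/s².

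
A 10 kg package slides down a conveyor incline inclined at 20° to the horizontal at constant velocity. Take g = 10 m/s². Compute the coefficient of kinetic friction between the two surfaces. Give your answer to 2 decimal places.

At constant velocity the net force along the incline is zero: mg sin 20° = μ mg cos 20°.
So μ = tan 20° = 0.3420 / 0.9397 = 0.3639.

0.36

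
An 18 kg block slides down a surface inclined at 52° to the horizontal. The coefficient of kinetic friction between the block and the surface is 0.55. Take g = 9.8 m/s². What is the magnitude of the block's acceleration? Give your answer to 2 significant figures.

Resolving the weight along the incline: the component pulling the block down the slope is mg sin 52° = 18 × 9.8 × 0.7880 = 139.003 N, and the normal force is N = mg cos 52° = 18 × 9.8 × 0.6157 = 108.609 N.
Kinetic friction acts up the slope with magnitude f = μN = 0.55 × 108.609 = 59.735 N.
Net force along the incline is 139.003 − 59.735 = 79.268 N, so a = 79.268 / 18 = 4.4038 m/s².

4.4 m/s²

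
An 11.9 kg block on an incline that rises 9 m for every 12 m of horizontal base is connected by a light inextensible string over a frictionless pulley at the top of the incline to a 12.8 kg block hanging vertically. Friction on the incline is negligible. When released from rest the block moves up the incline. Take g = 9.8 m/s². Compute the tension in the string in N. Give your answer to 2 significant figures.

97 N

For the block on the incline: the weight component along the slope is m₁g sin 36.87° = 11.9 × 9.8 × 0.6000 = 69.972 N and the normal force is N = m₁g cos 36.87° = 93.296 N.
Newton's second law for the block (up-slope positive): T − 69.972 = 11.9 a. For the hanging block (downward positive): 12.8 × 9.8 − T = 12.8 a.
Adding the two equations eliminates T: 55.468 = 24.7 a, so a = 2.2457 m/s².
Then from the hanging block's equation, T = 12.8 × (9.8 − 2.2457) = 96.695 N.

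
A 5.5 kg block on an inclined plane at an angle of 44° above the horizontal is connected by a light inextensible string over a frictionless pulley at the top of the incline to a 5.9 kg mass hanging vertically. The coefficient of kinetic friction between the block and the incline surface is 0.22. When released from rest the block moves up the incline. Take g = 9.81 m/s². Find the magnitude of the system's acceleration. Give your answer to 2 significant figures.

For the block on the incline: the weight component along the slope is m₁g sin 44° = 5.5 × 9.81 × 0.6947 = 37.483 N and the normal force is N = m₁g cos 44° = 38.812 N.
Kinetic friction opposes the block's motion up the incline: f = μN = 0.22 × 38.812 = 8.539 N acting down the slope.
Newton's second law for the block (up-slope positive): T − 37.483 − 8.539 = 5.5 a. For the hanging mass (downward positive): 5.9 × 9.81 − T = 5.9 a.
Adding the two equations eliminates T: 11.857 = 11.4 a, so a = 1.0401 m/s².

1.0 m/s²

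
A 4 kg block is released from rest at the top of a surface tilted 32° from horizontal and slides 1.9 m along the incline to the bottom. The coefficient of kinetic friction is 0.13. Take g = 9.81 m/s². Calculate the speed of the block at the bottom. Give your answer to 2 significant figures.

The weight component along the incline is mg sin 32° = 20.794 N and the normal force is N = mg cos 32° = 33.277 N.
Friction up the slope is f = μN = 0.13 × 33.277 = 4.326 N, so the net downslope force is 20.794 − 4.326 = 16.468 N and a = 16.468 / 4 = 4.1170 m/s².
Starting from rest over a distance of 1.9 m, v² = 2aL = 2 × 4.1170 × 1.9 = 15.6446, so v = 3.9553 m/s.

4.0 m/s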